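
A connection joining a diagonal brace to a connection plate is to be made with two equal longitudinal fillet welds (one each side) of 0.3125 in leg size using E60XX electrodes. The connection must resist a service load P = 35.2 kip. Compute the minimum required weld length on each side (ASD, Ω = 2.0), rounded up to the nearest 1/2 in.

E60XX → F_EXX = 60 ksi.
Throat t_e = 0.707 × 0.3125 = 0.2209 in.
r_n/Ω = (0.6 × 60 × 0.2209) / 2.0 = 3.977 kip/in.
L_req = P / (r_n/Ω) = 35.2 / 3.977 = 8.851 in total.
Per side: 8.851 / 2 = 4.426 in.
Round up → use L = 4.5 in on each side.

L = 4.5 in on each side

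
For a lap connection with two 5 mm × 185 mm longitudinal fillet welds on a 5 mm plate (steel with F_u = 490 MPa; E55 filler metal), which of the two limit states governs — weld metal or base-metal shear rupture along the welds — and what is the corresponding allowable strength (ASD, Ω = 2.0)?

E55XX → F_EXX = 550 MPa.
t_e = 0.707 × 5 = 3.535 mm; L = 370 mm.
Weld metal: R_n/Ω = (1/2.0) × 0.6 × 550 × 3.535 × 370 × 10⁻³ = 215.8 kN.
Base metal (shear rupture): R_n/Ω = (1/2.0) × 0.6 × 490 × 5 × 370 × 10⁻³ = 271.9 kN.
Governing: weld metal.

R_n/Ω ≈ 216 kN (weld metal governs)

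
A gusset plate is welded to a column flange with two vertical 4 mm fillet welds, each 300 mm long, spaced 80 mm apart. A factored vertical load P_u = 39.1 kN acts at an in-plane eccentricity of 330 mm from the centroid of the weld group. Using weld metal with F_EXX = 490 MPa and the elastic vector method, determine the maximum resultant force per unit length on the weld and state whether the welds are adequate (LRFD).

Total weld length L_w = 600 mm. Treat welds as unit-width lines.
Polar moment about centroid: J = 2[d³/12 + d(b/2)²] = 2[300³/12 + 300×40²] = 5460000 mm³.
Direct shear f_v = P/L_w = 39.1×10³ / 600 = 65.17 N/mm (vertical).
Torsion M = P·e = 39.1×10³ × 330 = 12903000 N·mm.
Critical point at (x, y) = (40, 150) from centroid. f_tx = M·y/J = 354.5 N/mm; f_ty = M·x/J = 94.53 N/mm.
Resultant f_max = √[f_tx² + (f_v + f_ty)²] = √[354.5² + (65.17 + 94.53)²] = 388.8 N/mm.
Capacity per unit length: φr_n = 0.75 × 0.6 × 490 × (0.707 × 4) = 623.6 N/mm.
388.8 ≤ 623.6 → adequate.

f_max ≈ 389 N/mm; adequate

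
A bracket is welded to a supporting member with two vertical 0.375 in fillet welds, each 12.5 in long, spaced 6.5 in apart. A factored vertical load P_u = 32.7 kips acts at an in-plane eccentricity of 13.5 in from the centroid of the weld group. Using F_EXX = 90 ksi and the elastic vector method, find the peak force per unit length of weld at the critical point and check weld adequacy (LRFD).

Total weld length L_w = 25 in. Treat welds as unit-width lines.
Polar moment about centroid: J = 2[d³/12 + d(b/2)²] = 2[12.5³/12 + 12.5×3.25²] = 589.6 in³.
Direct shear f_v = P/L_w = 32.7 / 25 = 1.308 kip/in (vertical).
Torsion M = P·e = 32.7 × 13.5 = 441.45 kip·in.
Critical point at (x, y) = (3.25, 6.25) from centroid. f_tx = M·y/J = 4.68 kip/in; f_ty = M·x/J = 2.433 kip/in.
Resultant f_max = √[f_tx² + (f_v + f_ty)²] = √[4.68² + (1.308 + 2.433)²] = 5.991 kip/in.
Capacity per unit length: φr_n = 0.75 × 0.6 × 90 × (0.707 × 0.375) = 10.74 kip/in.
5.991 ≤ 10.74 → adequate.

f_max ≈ 5.99 kip/in; adequate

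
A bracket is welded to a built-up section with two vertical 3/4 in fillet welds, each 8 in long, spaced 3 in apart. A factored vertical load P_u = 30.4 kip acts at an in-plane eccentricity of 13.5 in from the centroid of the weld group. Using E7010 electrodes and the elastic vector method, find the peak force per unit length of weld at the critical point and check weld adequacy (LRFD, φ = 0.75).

E70XX → F_EXX = 70 ksi.
Total weld length L_w = 16 in. Treat welds as unit-width lines.
Polar moment about centroid: J = 2[d³/12 + d(b/2)²] = 2[8³/12 + 8×1.5²] = 121.3 in³.
Direct shear f_v = P/L_w = 30.4 / 16 = 1.9 kip/in (vertical).
Torsion M = P·e = 30.4 × 13.5 = 410.4 kip·in.
Critical point at (x, y) = (1.5, 4) from centroid. f_tx = M·y/J = 13.53 kip/in; f_ty = M·x/J = 5.074 kip/in.
Resultant f_max = √[f_tx² + (f_v + f_ty)²] = √[13.53² + (1.9 + 5.074)²] = 15.22 kip/in.
Capacity per unit length: φr_n = 0.75 × 0.6 × 70 × (0.707 × 0.75) = 16.7 kip/in.
15.22 ≤ 16.7 → adequate.

f_max ≈ 15.2 kip/in; adequate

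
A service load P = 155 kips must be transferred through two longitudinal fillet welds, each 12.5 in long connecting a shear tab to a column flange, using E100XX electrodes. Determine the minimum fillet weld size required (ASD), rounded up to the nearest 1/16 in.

E100XX → F_EXX = 100 ksi.
Total weld length L = 25 in.
Required throat t_e = P × Ω / (0.6 F_EXX × L) = 155 × 2.0 / (0.6 × 100 × 25) = 0.2067 in.
Required leg w = t_e / 0.707 = 0.2923 in → use 5/16 in.

w = 5/16 in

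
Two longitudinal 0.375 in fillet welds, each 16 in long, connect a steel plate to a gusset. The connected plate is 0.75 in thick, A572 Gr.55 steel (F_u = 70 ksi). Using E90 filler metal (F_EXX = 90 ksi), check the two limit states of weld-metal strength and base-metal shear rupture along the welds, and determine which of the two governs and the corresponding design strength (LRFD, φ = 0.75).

t_e = 0.707 × 0.375 = 0.2651 in; L = 32 in.
Weld metal: φR_n = 0.75 × 0.6 × 90 × 0.2651 × 32 = 343.6 kips.
Base metal (shear rupture): φR_n = 0.75 × 0.6 × 70 × 0.75 × 32 = 756 kips.
Governing: weld metal.

φR_n ≈ 344 kips (weld metal governs)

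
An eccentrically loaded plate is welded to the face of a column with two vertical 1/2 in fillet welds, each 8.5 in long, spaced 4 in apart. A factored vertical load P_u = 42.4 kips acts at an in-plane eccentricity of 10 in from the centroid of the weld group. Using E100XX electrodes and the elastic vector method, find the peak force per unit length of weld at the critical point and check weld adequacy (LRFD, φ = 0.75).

f_max ≈ 13 kip/in; adequate

E100XX → F_EXX = 100 ksi.
Total weld length L_w = 17 in. Treat welds as unit-width lines.
Polar moment about centroid: J = 2[d³/12 + d(b/2)²] = 2[8.5³/12 + 8.5×2²] = 170.4 in³.
Direct shear f_v = P/L_w = 42.4 / 17 = 2.494 kip/in (vertical).
Torsion M = P·e = 42.4 × 10 = 424 kip·in.
Critical point at (x, y) = (2, 4.25) from centroid. f_tx = M·y/J = 10.58 kip/in; f_ty = M·x/J = 4.978 kip/in.
Resultant f_max = √[f_tx² + (f_v + f_ty)²] = √[10.58² + (2.494 + 4.978)²] = 12.95 kip/in.
Capacity per unit length: φr_n = 0.75 × 0.6 × 100 × (0.707 × 0.5) = 15.91 kip/in.
12.95 ≤ 15.91 → adequate.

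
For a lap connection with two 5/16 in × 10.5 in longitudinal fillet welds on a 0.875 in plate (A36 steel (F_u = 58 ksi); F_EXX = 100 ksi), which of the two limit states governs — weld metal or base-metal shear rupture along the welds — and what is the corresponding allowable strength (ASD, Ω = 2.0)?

t_e = 0.707 × 0.3125 = 0.2209 in; L = 21 in.
Weld metal: R_n/Ω = (1/2.0) × 0.6 × 100 × 0.2209 × 21 = 139.2 kip.
Base metal (shear rupture): R_n/Ω = (1/2.0) × 0.6 × 58 × 0.875 × 21 = 319.7 kip.
Governing: weld metal.

R_n/Ω ≈ 139 kip (weld metal governs)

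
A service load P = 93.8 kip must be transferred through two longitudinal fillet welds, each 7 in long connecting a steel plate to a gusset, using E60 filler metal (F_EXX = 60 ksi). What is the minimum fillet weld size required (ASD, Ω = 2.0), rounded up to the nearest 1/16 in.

w = 9/16 in

Total weld length L = 14 in.
Required throat t_e = P × Ω / (0.6 F_EXX × L) = 93.8 × 2.0 / (0.6 × 60 × 14) = 0.3722 in.
Required leg w = t_e / 0.707 = 0.5265 in → use 9/16 in.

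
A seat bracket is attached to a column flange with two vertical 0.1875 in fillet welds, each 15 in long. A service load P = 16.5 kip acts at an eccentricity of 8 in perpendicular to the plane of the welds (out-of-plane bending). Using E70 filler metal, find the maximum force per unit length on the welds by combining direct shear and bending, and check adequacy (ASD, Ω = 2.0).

E70XX → F_EXX = 70 ksi.
L_w = 2 × 15 = 30 in; section modulus (unit throat) S = 2 × L²/6 = 75 in².
Direct shear f_v = P/L_w = 16.5/30 = 0.55 kip/in.
Moment M = P × e = 16.5 × 8 = 132 kip·in; bending f_b = M/S = 1.76 kip/in.
f_max = √(f_v² + f_b²) = √(0.55² + 1.76²) = 1.844 kip/in.
r_n/Ω = (1/2.0) × 0.6 × 70 × (0.707 × 0.1875) = 2.784 kip/in → adequate.

f_max ≈ 1.84 kip/in; adequate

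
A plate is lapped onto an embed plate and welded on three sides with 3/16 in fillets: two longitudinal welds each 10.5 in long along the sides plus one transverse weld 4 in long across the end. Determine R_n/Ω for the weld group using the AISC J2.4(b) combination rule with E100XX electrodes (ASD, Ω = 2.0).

R_n/Ω ≈ 99.4 kips

E100XX → F_EXX = 100 ksi.
t_e = 0.707 × 0.1875 = 0.1326 in.
R_nwl = 0.6 × 100 × 0.1326 × 21 = 167 kips (longitudinal, 2 welds).
R_nwt = 0.6 × 100 × 0.1326 × 4 = 31.82 kips (transverse, base value).
(i) R_nwl + R_nwt = 198.8 kips; (ii) 0.85 R_nwl + 1.5 R_nwt = 189.7 kips.
R_n = max = 198.8 kips [governs: (i)]; R_n/Ω = 99.42 kips.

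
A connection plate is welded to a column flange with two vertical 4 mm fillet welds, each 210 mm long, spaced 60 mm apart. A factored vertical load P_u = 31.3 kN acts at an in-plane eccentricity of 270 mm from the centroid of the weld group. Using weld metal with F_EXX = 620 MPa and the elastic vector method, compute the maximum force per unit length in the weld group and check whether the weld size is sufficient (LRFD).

f_max ≈ 506 N/mm; adequate

Total weld length L_w = 420 mm. Treat welds as unit-width lines.
Polar moment about centroid: J = 2[d³/12 + d(b/2)²] = 2[210³/12 + 210×30²] = 1922000 mm³.
Direct shear f_v = P/L_w = 31.3×10³ / 420 = 74.52 N/mm (vertical).
Torsion M = P·e = 31.3×10³ × 270 = 8451000 N·mm.
Critical point at (x, y) = (30, 105) from centroid. f_tx = M·y/J = 461.8 N/mm; f_ty = M·x/J = 131.9 N/mm.
Resultant f_max = √[f_tx² + (f_v + f_ty)²] = √[461.8² + (74.52 + 131.9)²] = 505.9 N/mm.
Capacity per unit length: φr_n = 0.75 × 0.6 × 620 × (0.707 × 4) = 789 N/mm.
505.9 ≤ 789 → adequate.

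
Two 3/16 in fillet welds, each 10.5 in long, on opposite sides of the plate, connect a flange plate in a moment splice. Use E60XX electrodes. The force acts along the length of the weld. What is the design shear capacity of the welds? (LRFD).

E60XX → F_EXX = 60 ksi.
Effective throat t_e = 0.707 × 0.1875 = 0.1326 in.
Total length L = 21 in; A_we = 0.1326 × 21 = 2.784 in².
F_nw = 0.6 F_EXX = 0.6 × 60 = 36 ksi.
φR_n = 0.75 × 36 × 2.784 = 75.16 kip.

φR_n ≈ 75.2 kip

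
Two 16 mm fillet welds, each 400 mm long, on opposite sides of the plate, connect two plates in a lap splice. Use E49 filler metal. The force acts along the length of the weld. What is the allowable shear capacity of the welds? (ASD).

E49XX → F_EXX = 490 MPa.
Effective throat t_e = 0.707 × 16 = 11.31 mm.
Total length L = 800 mm; A_we = 11.31 × 800 = 9050 mm².
F_nw = 0.6 F_EXX = 0.6 × 490 = 294 MPa.
R_n = 294 × 9050 × 10⁻³ = 2661 kN; R_n/Ω = 2661/2.0 = 1330 kN.

R_n/Ω ≈ 1330 kN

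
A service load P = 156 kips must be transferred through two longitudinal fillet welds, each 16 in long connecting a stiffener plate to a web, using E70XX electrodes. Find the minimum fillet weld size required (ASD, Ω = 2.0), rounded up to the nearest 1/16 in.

E70XX → F_EXX = 70 ksi.
Total weld length L = 32 in.
Required throat t_e = P × Ω / (0.6 F_EXX × L) = 156 × 2.0 / (0.6 × 70 × 32) = 0.2321 in.
Required leg w = t_e / 0.707 = 0.3283 in → use 3/8 in.

w = 3/8 in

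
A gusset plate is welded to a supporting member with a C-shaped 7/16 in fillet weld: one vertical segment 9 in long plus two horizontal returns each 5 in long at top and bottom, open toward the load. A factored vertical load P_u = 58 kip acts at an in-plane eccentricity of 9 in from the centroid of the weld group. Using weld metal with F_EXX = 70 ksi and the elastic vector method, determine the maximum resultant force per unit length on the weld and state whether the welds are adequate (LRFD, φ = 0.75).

Total weld length L_w = 19 in. Treat welds as unit-width lines.
Centroid: x̄ = 2×5×2.5 / 19 = 1.316 in from the vertical weld.
Polar moment about centroid: J = I_x + I_y = [9³/12 + 2×5×4.5²] + [9×1.316² + 2(5³/12 + 5×1.184²)] = 313.7 in³.
Direct shear f_v = P/L_w = 58 / 19 = 3.053 kip/in (vertical).
Torsion M = P·e = 58 × 9 = 522 kip·in.
Critical point at (x, y) = (3.684, 4.5) from centroid. f_tx = M·y/J = 7.488 kip/in; f_ty = M·x/J = 6.131 kip/in.
Resultant f_max = √[f_tx² + (f_v + f_ty)²] = √[7.488² + (3.053 + 6.131)²] = 11.85 kip/in.
Capacity per unit length: φr_n = 0.75 × 0.6 × 70 × (0.707 × 0.4375) = 9.743 kip/in.
11.85 > 9.743 → NOT adequate.

f_max ≈ 11.8 kip/in; NOT adequate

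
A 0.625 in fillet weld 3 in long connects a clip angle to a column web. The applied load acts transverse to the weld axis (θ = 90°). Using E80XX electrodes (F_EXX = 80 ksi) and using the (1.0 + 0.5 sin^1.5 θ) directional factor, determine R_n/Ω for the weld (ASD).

t_e = 0.707 × 0.625 = 0.4419 in; A_we = 0.4419 × 3 = 1.326 in².
Directional factor: 1.0 + 0.5 sin^1.5(90°) = 1.5.
F_nw = 0.6 × 80 × 1.5 = 72 ksi.
R_n/Ω = (72 × 1.326) / 2.0 = 47.72 kips.

R_n/Ω ≈ 47.7 kips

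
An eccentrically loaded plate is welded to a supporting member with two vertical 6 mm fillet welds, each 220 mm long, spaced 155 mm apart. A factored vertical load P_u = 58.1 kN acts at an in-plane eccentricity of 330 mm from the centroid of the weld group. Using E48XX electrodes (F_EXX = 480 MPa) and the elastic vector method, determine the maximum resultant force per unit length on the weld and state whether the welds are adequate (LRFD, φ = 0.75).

Total weld length L_w = 440 mm. Treat welds as unit-width lines.
Polar moment about centroid: J = 2[d³/12 + d(b/2)²] = 2[220³/12 + 220×77.5²] = 4417000 mm³.
Direct shear f_v = P/L_w = 58.1×10³ / 440 = 132 N/mm (vertical).
Torsion M = P·e = 58.1×10³ × 330 = 19173000 N·mm.
Critical point at (x, y) = (77.5, 110) from centroid. f_tx = M·y/J = 477.4 N/mm; f_ty = M·x/J = 336.4 N/mm.
Resultant f_max = √[f_tx² + (f_v + f_ty)²] = √[477.4² + (132 + 336.4)²] = 668.9 N/mm.
Capacity per unit length: φr_n = 0.75 × 0.6 × 480 × (0.707 × 6) = 916.3 N/mm.
668.9 ≤ 916.3 → adequate.

f_max ≈ 669 N/mm; adequate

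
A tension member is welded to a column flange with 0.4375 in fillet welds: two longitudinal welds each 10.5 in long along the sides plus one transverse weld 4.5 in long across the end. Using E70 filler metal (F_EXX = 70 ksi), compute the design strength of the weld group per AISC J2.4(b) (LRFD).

φR_n ≈ 248 kips

t_e = 0.707 × 0.4375 = 0.3093 in.
R_nwl = 0.6 × 70 × 0.3093 × 21 = 272.8 kips (longitudinal, 2 welds).
R_nwt = 0.6 × 70 × 0.3093 × 4.5 = 58.46 kips (transverse, base value).
(i) R_nwl + R_nwt = 331.3 kips; (ii) 0.85 R_nwl + 1.5 R_nwt = 319.6 kips.
R_n = max = 331.3 kips [governs: (i)]; φR_n = 248.5 kips.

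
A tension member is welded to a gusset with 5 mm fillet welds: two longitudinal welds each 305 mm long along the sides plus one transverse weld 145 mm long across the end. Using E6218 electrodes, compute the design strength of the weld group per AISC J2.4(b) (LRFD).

φR_n ≈ 745 kN

E62XX → F_EXX = 620 MPa.
t_e = 0.707 × 5 = 3.535 mm.
R_nwl = 0.6 × 620 × 3.535 × 610 × 10⁻³ = 802.2 kN (longitudinal, 2 welds).
R_nwt = 0.6 × 620 × 3.535 × 145 × 10⁻³ = 190.7 kN (transverse, base value).
(i) R_nwl + R_nwt = 992.8 kN; (ii) 0.85 R_nwl + 1.5 R_nwt = 967.9 kN.
R_n = max = 992.8 kN [governs: (i)]; φR_n = 744.6 kN.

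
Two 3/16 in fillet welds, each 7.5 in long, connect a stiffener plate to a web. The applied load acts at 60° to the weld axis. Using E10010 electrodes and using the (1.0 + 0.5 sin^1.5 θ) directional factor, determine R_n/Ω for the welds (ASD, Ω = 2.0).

E100XX → F_EXX = 100 ksi.
t_e = 0.707 × 0.1875 = 0.1326 in; A_we = 0.1326 × 15 = 1.988 in².
Directional factor: 1.0 + 0.5 sin^1.5(60°) = 1.403.
F_nw = 0.6 × 100 × 1.403 = 84.18 ksi.
R_n/Ω = (84.18 × 1.988) / 2.0 = 83.69 kip.

R_n/Ω ≈ 83.7 kip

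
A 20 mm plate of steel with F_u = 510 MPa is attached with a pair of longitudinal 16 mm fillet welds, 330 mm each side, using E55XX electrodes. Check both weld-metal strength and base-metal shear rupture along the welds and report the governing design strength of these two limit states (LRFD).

φR_n ≈ 1850 kN (weld metal governs)

E55XX → F_EXX = 550 MPa.
t_e = 0.707 × 16 = 11.31 mm; L = 660 mm.
Weld metal: φR_n = 0.75 × 0.6 × 550 × 11.31 × 660 × 10⁻³ = 1848 kN.
Base metal (shear rupture): φR_n = 0.75 × 0.6 × 510 × 20 × 660 × 10⁻³ = 3029 kN.
Governing: weld metal.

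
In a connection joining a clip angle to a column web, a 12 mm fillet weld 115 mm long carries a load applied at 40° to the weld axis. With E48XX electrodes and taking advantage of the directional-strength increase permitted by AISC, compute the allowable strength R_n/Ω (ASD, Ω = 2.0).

R_n/Ω ≈ 177 kN

E48XX → F_EXX = 480 MPa.
t_e = 0.707 × 12 = 8.484 mm; A_we = 8.484 × 115 = 975.7 mm².
Directional factor: 1.0 + 0.5 sin^1.5(40°) = 1.258.
F_nw = 0.6 × 480 × 1.258 = 362.2 MPa.
R_n/Ω = (362.2 × 975.7) / 2.0 × 10⁻³ = 176.7 kN.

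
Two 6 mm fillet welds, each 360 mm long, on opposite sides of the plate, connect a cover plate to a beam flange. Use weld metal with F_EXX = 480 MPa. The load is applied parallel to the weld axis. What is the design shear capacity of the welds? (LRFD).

Effective throat t_e = 0.707 × 6 = 4.242 mm.
Total length L = 720 mm; A_we = 4.242 × 720 = 3054 mm².
F_nw = 0.6 F_EXX = 0.6 × 480 = 288 MPa.
φR_n = 0.75 × 288 × 3054 × 10⁻³ = 659.7 kN.

φR_n ≈ 660 kN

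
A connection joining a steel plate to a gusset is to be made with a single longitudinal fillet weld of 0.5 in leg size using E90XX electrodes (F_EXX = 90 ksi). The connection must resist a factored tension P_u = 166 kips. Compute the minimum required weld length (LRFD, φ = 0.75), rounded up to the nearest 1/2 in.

L = 12 in

Throat t_e = 0.707 × 0.5 = 0.3535 in.
φr_n = 0.75 × 0.6 × 90 × 0.3535 = 14.32 kips/in.
L_req = P_u / φr_n = 166 / 14.32 = 11.59 in total.
Round up → use L = 12 in.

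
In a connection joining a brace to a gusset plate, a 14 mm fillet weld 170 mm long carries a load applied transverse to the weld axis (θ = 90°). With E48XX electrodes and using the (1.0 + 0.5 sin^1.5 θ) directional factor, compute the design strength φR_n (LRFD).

φR_n ≈ 545 kN

E48XX → F_EXX = 480 MPa.
t_e = 0.707 × 14 = 9.898 mm; A_we = 9.898 × 170 = 1683 mm².
Directional factor: 1.0 + 0.5 sin^1.5(90°) = 1.5.
F_nw = 0.6 × 480 × 1.5 = 432 MPa.
φR_n = 0.75 × 432 × 1683 × 10⁻³ = 545.2 kN.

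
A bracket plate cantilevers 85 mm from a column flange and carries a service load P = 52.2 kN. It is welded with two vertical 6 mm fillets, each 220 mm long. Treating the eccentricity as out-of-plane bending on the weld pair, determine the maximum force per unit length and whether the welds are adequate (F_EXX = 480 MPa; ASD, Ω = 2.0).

f_max ≈ 300 N/mm; adequate

L_w = 2 × 220 = 440 mm; section modulus (unit throat) S = 2 × L²/6 = 16130 mm².
Direct shear f_v = P/L_w = 52.2×10³/440 = 118.6 N/mm.
Moment M = P × e = 52.2×10³ × 85 = 4437000 N·mm; bending f_b = M/S = 275 N/mm.
f_max = √(f_v² + f_b²) = √(118.6² + 275²) = 299.5 N/mm.
r_n/Ω = (1/2.0) × 0.6 × 480 × (0.707 × 6) = 610.8 N/mm → adequate.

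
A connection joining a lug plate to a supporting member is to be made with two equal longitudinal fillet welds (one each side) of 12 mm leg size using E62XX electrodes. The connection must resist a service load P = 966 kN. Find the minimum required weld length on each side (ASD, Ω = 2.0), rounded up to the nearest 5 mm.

L = 310 mm on each side

E62XX → F_EXX = 620 MPa.
Throat t_e = 0.707 × 12 = 8.484 mm.
r_n/Ω = (0.6 × 620 × 8.484) / 2.0 = 1578 N/mm = 1.578 kN/mm.
L_req = P / (r_n/Ω) = 966 / 1.578 = 612.2 mm total.
Per side: 612.2 / 2 = 306.1 mm.
Round up → use L = 310 mm on each side.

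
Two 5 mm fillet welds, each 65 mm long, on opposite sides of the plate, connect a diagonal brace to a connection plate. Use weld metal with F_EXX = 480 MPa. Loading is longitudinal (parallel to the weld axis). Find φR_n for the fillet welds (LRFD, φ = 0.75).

φR_n ≈ 99.3 kN

Effective throat t_e = 0.707 × 5 = 3.535 mm.
Total length L = 130 mm; A_we = 3.535 × 130 = 459.5 mm².
F_nw = 0.6 F_EXX = 0.6 × 480 = 288 MPa.
φR_n = 0.75 × 288 × 459.5 × 10⁻³ = 99.26 kN.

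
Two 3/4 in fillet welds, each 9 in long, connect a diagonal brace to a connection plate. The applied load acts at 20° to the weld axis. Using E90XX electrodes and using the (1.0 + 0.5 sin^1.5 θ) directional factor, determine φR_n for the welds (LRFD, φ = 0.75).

E90XX → F_EXX = 90 ksi.
t_e = 0.707 × 0.75 = 0.5302 in; A_we = 0.5302 × 18 = 9.544 in².
Directional factor: 1.0 + 0.5 sin^1.5(20°) = 1.1.
F_nw = 0.6 × 90 × 1.1 = 59.4 ksi.
φR_n = 0.75 × 59.4 × 9.544 = 425.2 kip.

φR_n ≈ 425 kip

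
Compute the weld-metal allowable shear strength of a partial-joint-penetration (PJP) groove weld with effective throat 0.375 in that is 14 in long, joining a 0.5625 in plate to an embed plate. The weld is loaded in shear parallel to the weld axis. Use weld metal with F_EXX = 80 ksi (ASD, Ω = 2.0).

Effective throat (given) t_e = 0.375 in.
A_we = 0.375 × 14 = 5.25 in².
F_nw = 0.6 F_EXX = 48 ksi.
R_n/Ω = (48 × 5.25) / 2.0 = 126 kips.

R_n/Ω ≈ 126 kips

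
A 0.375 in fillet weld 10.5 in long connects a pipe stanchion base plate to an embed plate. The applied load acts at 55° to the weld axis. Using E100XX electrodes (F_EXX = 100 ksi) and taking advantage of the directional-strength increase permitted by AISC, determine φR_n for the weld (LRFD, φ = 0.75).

φR_n ≈ 172 kip

t_e = 0.707 × 0.375 = 0.2651 in; A_we = 0.2651 × 10.5 = 2.784 in².
Directional factor: 1.0 + 0.5 sin^1.5(55°) = 1.371.
F_nw = 0.6 × 100 × 1.371 = 82.24 ksi.
φR_n = 0.75 × 82.24 × 2.784 = 171.7 kip.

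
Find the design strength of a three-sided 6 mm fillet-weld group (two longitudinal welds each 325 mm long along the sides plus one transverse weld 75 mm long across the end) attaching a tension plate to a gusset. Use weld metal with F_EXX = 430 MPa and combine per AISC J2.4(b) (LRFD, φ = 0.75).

t_e = 0.707 × 6 = 4.242 mm.
R_nwl = 0.6 × 430 × 4.242 × 650 × 10⁻³ = 711.4 kN (longitudinal, 2 welds).
R_nwt = 0.6 × 430 × 4.242 × 75 × 10⁻³ = 82.08 kN (transverse, base value).
(i) R_nwl + R_nwt = 793.5 kN; (ii) 0.85 R_nwl + 1.5 R_nwt = 727.8 kN.
R_n = max = 793.5 kN [governs: (i)]; φR_n = 595.1 kN.

φR_n ≈ 595 kN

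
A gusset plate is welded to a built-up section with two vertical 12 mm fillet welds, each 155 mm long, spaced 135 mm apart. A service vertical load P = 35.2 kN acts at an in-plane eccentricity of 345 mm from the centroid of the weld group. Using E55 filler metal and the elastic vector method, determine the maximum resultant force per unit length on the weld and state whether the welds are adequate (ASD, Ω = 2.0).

E55XX → F_EXX = 550 MPa.
Total weld length L_w = 310 mm. Treat welds as unit-width lines.
Polar moment about centroid: J = 2[d³/12 + d(b/2)²] = 2[155³/12 + 155×67.5²] = 2033000 mm³.
Direct shear f_v = P/L_w = 35.2×10³ / 310 = 113.5 N/mm (vertical).
Torsion M = P·e = 35.2×10³ × 345 = 12144000 N·mm.
Critical point at (x, y) = (67.5, 77.5) from centroid. f_tx = M·y/J = 462.9 N/mm; f_ty = M·x/J = 403.2 N/mm.
Resultant f_max = √[f_tx² + (f_v + f_ty)²] = √[462.9² + (113.5 + 403.2)²] = 693.8 N/mm.
Capacity per unit length: r_n/Ω = (1/2.0) × 0.6 × 550 × (0.707 × 12) = 1400 N/mm.
693.8 ≤ 1400 → adequate.

f_max ≈ 694 N/mm; adequate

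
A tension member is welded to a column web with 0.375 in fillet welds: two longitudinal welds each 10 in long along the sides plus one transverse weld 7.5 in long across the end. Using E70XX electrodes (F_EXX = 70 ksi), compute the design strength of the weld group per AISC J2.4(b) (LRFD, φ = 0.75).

t_e = 0.707 × 0.375 = 0.2651 in.
R_nwl = 0.6 × 70 × 0.2651 × 20 = 222.7 kip (longitudinal, 2 welds).
R_nwt = 0.6 × 70 × 0.2651 × 7.5 = 83.51 kip (transverse, base value).
(i) R_nwl + R_nwt = 306.2 kip; (ii) 0.85 R_nwl + 1.5 R_nwt = 314.6 kip.
R_n = max = 314.6 kip [governs: (ii)]; φR_n = 235.9 kip.

φR_n ≈ 236 kip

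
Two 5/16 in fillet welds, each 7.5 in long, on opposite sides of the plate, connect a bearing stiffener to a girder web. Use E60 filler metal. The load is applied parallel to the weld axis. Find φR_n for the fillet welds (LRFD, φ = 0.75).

φR_n ≈ 89.5 kips

E60XX → F_EXX = 60 ksi.
Effective throat t_e = 0.707 × 0.3125 = 0.2209 in.
Total length L = 15 in; A_we = 0.2209 × 15 = 3.314 in².
F_nw = 0.6 F_EXX = 0.6 × 60 = 36 ksi.
φR_n = 0.75 × 36 × 3.314 = 89.48 kips.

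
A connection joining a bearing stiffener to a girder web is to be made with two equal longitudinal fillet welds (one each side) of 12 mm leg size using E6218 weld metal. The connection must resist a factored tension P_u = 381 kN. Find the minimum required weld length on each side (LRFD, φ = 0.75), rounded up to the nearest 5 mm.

L = 85 mm on each side

E62XX → F_EXX = 620 MPa.
Throat t_e = 0.707 × 12 = 8.484 mm.
φr_n = 0.75 × 0.6 × 620 × 8.484 × 10⁻³ = 2.367 kN/mm.
L_req = P_u / φr_n = 381 / 2.367 = 161 mm total.
Per side: 161 / 2 = 80.48 mm.
Round up → use L = 85 mm on each side.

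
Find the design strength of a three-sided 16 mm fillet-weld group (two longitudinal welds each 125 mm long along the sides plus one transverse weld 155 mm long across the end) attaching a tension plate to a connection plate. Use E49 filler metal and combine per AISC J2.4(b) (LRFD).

E49XX → F_EXX = 490 MPa.
t_e = 0.707 × 16 = 11.31 mm.
R_nwl = 0.6 × 490 × 11.31 × 250 × 10⁻³ = 831.4 kN (longitudinal, 2 welds).
R_nwt = 0.6 × 490 × 11.31 × 155 × 10⁻³ = 515.5 kN (transverse, base value).
(i) R_nwl + R_nwt = 1347 kN; (ii) 0.85 R_nwl + 1.5 R_nwt = 1480 kN.
R_n = max = 1480 kN [governs: (ii)]; φR_n = 1110 kN.

φR_n ≈ 1110 kN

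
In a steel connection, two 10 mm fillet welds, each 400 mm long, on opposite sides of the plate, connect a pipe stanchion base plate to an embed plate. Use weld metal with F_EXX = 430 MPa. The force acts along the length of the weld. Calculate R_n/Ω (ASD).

Effective throat t_e = 0.707 × 10 = 7.07 mm.
Total length L = 800 mm; A_we = 7.07 × 800 = 5656 mm².
F_nw = 0.6 F_EXX = 0.6 × 430 = 258 MPa.
R_n = 258 × 5656 × 10⁻³ = 1459 kN; R_n/Ω = 1459/2.0 = 729.6 kN.

R_n/Ω ≈ 730 kN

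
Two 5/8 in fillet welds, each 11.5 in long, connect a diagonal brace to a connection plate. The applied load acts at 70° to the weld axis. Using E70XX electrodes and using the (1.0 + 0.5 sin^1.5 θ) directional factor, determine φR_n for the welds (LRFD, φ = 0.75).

E70XX → F_EXX = 70 ksi.
t_e = 0.707 × 0.625 = 0.4419 in; A_we = 0.4419 × 23 = 10.16 in².
Directional factor: 1.0 + 0.5 sin^1.5(70°) = 1.455.
F_nw = 0.6 × 70 × 1.455 = 61.13 ksi.
φR_n = 0.75 × 61.13 × 10.16 = 465.9 kip.

φR_n ≈ 466 kip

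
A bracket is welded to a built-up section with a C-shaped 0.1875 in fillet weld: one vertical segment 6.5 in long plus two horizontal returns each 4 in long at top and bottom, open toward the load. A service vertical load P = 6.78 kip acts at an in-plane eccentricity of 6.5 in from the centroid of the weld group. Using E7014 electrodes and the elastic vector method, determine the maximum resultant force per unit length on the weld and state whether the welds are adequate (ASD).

E70XX → F_EXX = 70 ksi.
Total weld length L_w = 14.5 in. Treat welds as unit-width lines.
Centroid: x̄ = 2×4×2 / 14.5 = 1.103 in from the vertical weld.
Polar moment about centroid: J = I_x + I_y = [6.5³/12 + 2×4×3.25²] + [6.5×1.103² + 2(4³/12 + 4×0.8966²)] = 132.4 in³.
Direct shear f_v = P/L_w = 6.78 / 14.5 = 0.4676 kip/in (vertical).
Torsion M = P·e = 6.78 × 6.5 = 44.07 kip·in.
Critical point at (x, y) = (2.897, 3.25) from centroid. f_tx = M·y/J = 1.082 kip/in; f_ty = M·x/J = 0.9642 kip/in.
Resultant f_max = √[f_tx² + (f_v + f_ty)²] = √[1.082² + (0.4676 + 0.9642)²] = 1.794 kip/in.
Capacity per unit length: r_n/Ω = (1/2.0) × 0.6 × 70 × (0.707 × 0.1875) = 2.784 kip/in.
1.794 ≤ 2.784 → adequate.

f_max ≈ 1.79 kip/in; adequate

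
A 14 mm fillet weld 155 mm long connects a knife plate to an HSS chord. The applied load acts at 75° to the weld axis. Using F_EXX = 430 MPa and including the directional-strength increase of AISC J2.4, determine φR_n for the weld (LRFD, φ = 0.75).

t_e = 0.707 × 14 = 9.898 mm; A_we = 9.898 × 155 = 1534 mm².
Directional factor: 1.0 + 0.5 sin^1.5(75°) = 1.475.
F_nw = 0.6 × 430 × 1.475 = 380.5 MPa.
φR_n = 0.75 × 380.5 × 1534 × 10⁻³ = 437.8 kN.

φR_n ≈ 438 kN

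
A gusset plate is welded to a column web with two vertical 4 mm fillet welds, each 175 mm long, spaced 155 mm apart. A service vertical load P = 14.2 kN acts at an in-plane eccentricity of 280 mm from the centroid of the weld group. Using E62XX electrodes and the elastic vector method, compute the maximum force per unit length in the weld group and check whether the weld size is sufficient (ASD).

E62XX → F_EXX = 620 MPa.
Total weld length L_w = 350 mm. Treat welds as unit-width lines.
Polar moment about centroid: J = 2[d³/12 + d(b/2)²] = 2[175³/12 + 175×77.5²] = 2995000 mm³.
Direct shear f_v = P/L_w = 14.2×10³ / 350 = 40.57 N/mm (vertical).
Torsion M = P·e = 14.2×10³ × 280 = 3976000 N·mm.
Critical point at (x, y) = (77.5, 87.5) from centroid. f_tx = M·y/J = 116.1 N/mm; f_ty = M·x/J = 102.9 N/mm.
Resultant f_max = √[f_tx² + (f_v + f_ty)²] = √[116.1² + (40.57 + 102.9)²] = 184.6 N/mm.
Capacity per unit length: r_n/Ω = (1/2.0) × 0.6 × 620 × (0.707 × 4) = 526 N/mm.
184.6 ≤ 526 → adequate.

f_max ≈ 185 N/mm; adequate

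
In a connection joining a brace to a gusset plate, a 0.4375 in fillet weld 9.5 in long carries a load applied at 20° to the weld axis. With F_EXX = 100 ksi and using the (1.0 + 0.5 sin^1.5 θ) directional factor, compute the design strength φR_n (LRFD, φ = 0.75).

t_e = 0.707 × 0.4375 = 0.3093 in; A_we = 0.3093 × 9.5 = 2.938 in².
Directional factor: 1.0 + 0.5 sin^1.5(20°) = 1.1.
F_nw = 0.6 × 100 × 1.1 = 66 ksi.
φR_n = 0.75 × 66 × 2.938 = 145.5 kip.

φR_n ≈ 145 kip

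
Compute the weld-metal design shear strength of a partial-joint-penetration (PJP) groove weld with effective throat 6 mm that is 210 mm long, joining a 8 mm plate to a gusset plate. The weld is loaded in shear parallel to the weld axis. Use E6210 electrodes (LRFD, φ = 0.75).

E62XX → F_EXX = 620 MPa.
Effective throat (given) t_e = 6 mm.
A_we = 6 × 210 = 1260 mm².
F_nw = 0.6 F_EXX = 372 MPa.
φR_n = 0.75 × 372 × 1260 × 10⁻³ = 351.5 kN.

φR_n ≈ 352 kN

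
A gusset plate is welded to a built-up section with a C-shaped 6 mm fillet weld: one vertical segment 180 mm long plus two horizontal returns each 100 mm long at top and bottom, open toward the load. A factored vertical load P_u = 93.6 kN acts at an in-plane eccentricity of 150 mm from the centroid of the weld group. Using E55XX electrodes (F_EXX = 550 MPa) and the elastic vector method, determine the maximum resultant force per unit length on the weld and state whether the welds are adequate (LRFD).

f_max ≈ 829 N/mm; adequate

Total weld length L_w = 380 mm. Treat welds as unit-width lines.
Centroid: x̄ = 2×100×50 / 380 = 26.32 mm from the vertical weld.
Polar moment about centroid: J = I_x + I_y = [180³/12 + 2×100×90²] + [180×26.32² + 2(100³/12 + 100×23.68²)] = 2510000 mm³.
Direct shear f_v = P/L_w = 93.6×10³ / 380 = 246.3 N/mm (vertical).
Torsion M = P·e = 93.6×10³ × 150 = 14040000 N·mm.
Critical point at (x, y) = (73.68, 90) from centroid. f_tx = M·y/J = 503.5 N/mm; f_ty = M·x/J = 412.2 N/mm.
Resultant f_max = √[f_tx² + (f_v + f_ty)²] = √[503.5² + (246.3 + 412.2)²] = 829 N/mm.
Capacity per unit length: φr_n = 0.75 × 0.6 × 550 × (0.707 × 6) = 1050 N/mm.
829 ≤ 1050 → adequate.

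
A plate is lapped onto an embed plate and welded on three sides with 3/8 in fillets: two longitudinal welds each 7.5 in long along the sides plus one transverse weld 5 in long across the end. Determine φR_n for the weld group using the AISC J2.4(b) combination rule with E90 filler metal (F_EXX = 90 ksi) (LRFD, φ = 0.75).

φR_n ≈ 217 kip

t_e = 0.707 × 0.375 = 0.2651 in.
R_nwl = 0.6 × 90 × 0.2651 × 15 = 214.8 kip (longitudinal, 2 welds).
R_nwt = 0.6 × 90 × 0.2651 × 5 = 71.58 kip (transverse, base value).
(i) R_nwl + R_nwt = 286.3 kip; (ii) 0.85 R_nwl + 1.5 R_nwt = 289.9 kip.
R_n = max = 289.9 kip [governs: (ii)]; φR_n = 217.4 kip.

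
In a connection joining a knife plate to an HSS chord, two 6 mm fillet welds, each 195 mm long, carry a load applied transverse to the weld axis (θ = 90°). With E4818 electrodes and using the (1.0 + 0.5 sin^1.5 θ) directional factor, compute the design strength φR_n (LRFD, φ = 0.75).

φR_n ≈ 536 kN

E48XX → F_EXX = 480 MPa.
t_e = 0.707 × 6 = 4.242 mm; A_we = 4.242 × 390 = 1654 mm².
Directional factor: 1.0 + 0.5 sin^1.5(90°) = 1.5.
F_nw = 0.6 × 480 × 1.5 = 432 MPa.
φR_n = 0.75 × 432 × 1654 × 10⁻³ = 536 kN.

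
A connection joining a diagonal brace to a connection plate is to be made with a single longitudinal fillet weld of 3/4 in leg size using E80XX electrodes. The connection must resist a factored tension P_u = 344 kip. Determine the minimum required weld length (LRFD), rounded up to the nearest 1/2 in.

L = 18.5 in

E80XX → F_EXX = 80 ksi.
Throat t_e = 0.707 × 0.75 = 0.5302 in.
φr_n = 0.75 × 0.6 × 80 × 0.5302 = 19.09 kip/in.
L_req = P_u / φr_n = 344 / 19.09 = 18.02 in total.
Round up → use L = 18.5 in.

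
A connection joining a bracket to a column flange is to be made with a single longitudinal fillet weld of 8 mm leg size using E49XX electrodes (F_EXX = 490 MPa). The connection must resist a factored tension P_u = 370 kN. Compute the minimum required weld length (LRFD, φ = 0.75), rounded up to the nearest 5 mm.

Throat t_e = 0.707 × 8 = 5.656 mm.
φr_n = 0.75 × 0.6 × 490 × 5.656 × 10⁻³ = 1.247 kN/mm.
L_req = P_u / φr_n = 370 / 1.247 = 296.7 mm total.
Round up → use L = 300 mm.

L = 300 mm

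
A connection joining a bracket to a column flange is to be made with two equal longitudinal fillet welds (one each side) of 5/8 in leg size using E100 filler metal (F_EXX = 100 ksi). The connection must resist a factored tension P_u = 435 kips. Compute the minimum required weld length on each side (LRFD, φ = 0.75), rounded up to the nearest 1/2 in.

L = 11 in on each side

Throat t_e = 0.707 × 0.625 = 0.4419 in.
φr_n = 0.75 × 0.6 × 100 × 0.4419 = 19.88 kips/in.
L_req = P_u / φr_n = 435 / 19.88 = 21.88 in total.
Per side: 21.88 / 2 = 10.94 in.
Round up → use L = 11 in on each side.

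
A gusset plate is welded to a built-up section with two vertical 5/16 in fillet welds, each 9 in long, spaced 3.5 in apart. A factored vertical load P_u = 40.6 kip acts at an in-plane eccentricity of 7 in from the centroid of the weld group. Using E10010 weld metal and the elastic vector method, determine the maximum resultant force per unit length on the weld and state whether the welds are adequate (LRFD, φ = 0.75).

E100XX → F_EXX = 100 ksi.
Total weld length L_w = 18 in. Treat welds as unit-width lines.
Polar moment about centroid: J = 2[d³/12 + d(b/2)²] = 2[9³/12 + 9×1.75²] = 176.6 in³.
Direct shear f_v = P/L_w = 40.6 / 18 = 2.256 kip/in (vertical).
Torsion M = P·e = 40.6 × 7 = 284.2 kip·in.
Critical point at (x, y) = (1.75, 4.5) from centroid. f_tx = M·y/J = 7.241 kip/in; f_ty = M·x/J = 2.816 kip/in.
Resultant f_max = √[f_tx² + (f_v + f_ty)²] = √[7.241² + (2.256 + 2.816)²] = 8.84 kip/in.
Capacity per unit length: φr_n = 0.75 × 0.6 × 100 × (0.707 × 0.3125) = 9.942 kip/in.
8.84 ≤ 9.942 → adequate.

f_max ≈ 8.84 kip/in; adequate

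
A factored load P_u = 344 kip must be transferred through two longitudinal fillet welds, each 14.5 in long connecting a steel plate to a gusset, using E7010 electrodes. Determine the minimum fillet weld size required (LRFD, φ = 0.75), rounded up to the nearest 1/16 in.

w = 9/16 in

E70XX → F_EXX = 70 ksi.
Total weld length L = 29 in.
Required throat t_e = P_u / (φ × 0.6 F_EXX × L) = 344 / (0.75 × 0.6 × 70 × 29) = 0.3766 in.
Required leg w = t_e / 0.707 = 0.5326 in → use 9/16 in.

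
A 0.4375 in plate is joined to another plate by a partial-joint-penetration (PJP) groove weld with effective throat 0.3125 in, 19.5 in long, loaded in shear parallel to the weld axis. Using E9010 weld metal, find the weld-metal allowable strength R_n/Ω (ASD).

E90XX → F_EXX = 90 ksi.
Effective throat (given) t_e = 0.3125 in.
A_we = 0.3125 × 19.5 = 6.094 in².
F_nw = 0.6 F_EXX = 54 ksi.
R_n/Ω = (54 × 6.094) / 2.0 = 164.5 kips.

R_n/Ω ≈ 165 kips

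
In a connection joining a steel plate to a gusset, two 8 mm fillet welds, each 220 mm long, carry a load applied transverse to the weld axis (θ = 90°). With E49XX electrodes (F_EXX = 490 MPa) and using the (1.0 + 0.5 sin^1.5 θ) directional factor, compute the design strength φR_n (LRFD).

φR_n ≈ 823 kN

t_e = 0.707 × 8 = 5.656 mm; A_we = 5.656 × 440 = 2489 mm².
Directional factor: 1.0 + 0.5 sin^1.5(90°) = 1.5.
F_nw = 0.6 × 490 × 1.5 = 441 MPa.
φR_n = 0.75 × 441 × 2489 × 10⁻³ = 823.1 kN.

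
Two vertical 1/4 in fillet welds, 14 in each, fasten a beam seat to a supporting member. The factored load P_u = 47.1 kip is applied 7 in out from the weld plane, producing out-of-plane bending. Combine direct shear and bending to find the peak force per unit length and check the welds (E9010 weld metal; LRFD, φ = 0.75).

E90XX → F_EXX = 90 ksi.
L_w = 2 × 14 = 28 in; section modulus (unit throat) S = 2 × L²/6 = 65.33 in².
Direct shear f_v = P/L_w = 47.1/28 = 1.682 kip/in.
Moment M = P × e = 47.1 × 7 = 329.7 kip·in; bending f_b = M/S = 5.046 kip/in.
f_max = √(f_v² + f_b²) = √(1.682² + 5.046²) = 5.319 kip/in.
φr_n = 0.75 × 0.6 × 90 × (0.707 × 0.25) = 7.158 kip/in → adequate.

f_max ≈ 5.32 kip/in; adequate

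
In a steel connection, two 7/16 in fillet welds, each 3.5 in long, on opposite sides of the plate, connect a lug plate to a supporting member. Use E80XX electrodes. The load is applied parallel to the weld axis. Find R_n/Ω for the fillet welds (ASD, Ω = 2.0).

R_n/Ω ≈ 52 kips

E80XX → F_EXX = 80 ksi.
Effective throat t_e = 0.707 × 0.4375 = 0.3093 in.
Total length L = 7 in; A_we = 0.3093 × 7 = 2.165 in².
F_nw = 0.6 F_EXX = 0.6 × 80 = 48 ksi.
R_n = 48 × 2.165 = 103.9 kips; R_n/Ω = 103.9/2.0 = 51.96 kips.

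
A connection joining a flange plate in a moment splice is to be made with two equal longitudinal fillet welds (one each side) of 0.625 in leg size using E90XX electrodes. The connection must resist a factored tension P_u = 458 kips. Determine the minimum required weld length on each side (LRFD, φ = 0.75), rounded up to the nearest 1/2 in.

E90XX → F_EXX = 90 ksi.
Throat t_e = 0.707 × 0.625 = 0.4419 in.
φr_n = 0.75 × 0.6 × 90 × 0.4419 = 17.9 kips/in.
L_req = P_u / φr_n = 458 / 17.9 = 25.59 in total.
Per side: 25.59 / 2 = 12.8 in.
Round up → use L = 13 in on each side.

L = 13 in on each side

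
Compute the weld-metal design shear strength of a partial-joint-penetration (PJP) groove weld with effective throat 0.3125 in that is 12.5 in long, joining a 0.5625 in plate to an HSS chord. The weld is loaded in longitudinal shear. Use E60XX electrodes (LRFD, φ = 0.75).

E60XX → F_EXX = 60 ksi.
Effective throat (given) t_e = 0.3125 in.
A_we = 0.3125 × 12.5 = 3.906 in².
F_nw = 0.6 F_EXX = 36 ksi.
φR_n = 0.75 × 36 × 3.906 = 105.5 kips.

φR_n ≈ 105 kips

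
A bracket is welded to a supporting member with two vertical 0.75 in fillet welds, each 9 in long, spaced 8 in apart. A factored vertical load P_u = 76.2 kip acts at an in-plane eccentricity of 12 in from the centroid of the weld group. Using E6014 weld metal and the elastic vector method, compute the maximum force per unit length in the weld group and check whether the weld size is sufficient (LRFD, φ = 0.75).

f_max ≈ 16.6 kip/in; NOT adequate

E60XX → F_EXX = 60 ksi.
Total weld length L_w = 18 in. Treat welds as unit-width lines.
Polar moment about centroid: J = 2[d³/12 + d(b/2)²] = 2[9³/12 + 9×4²] = 409.5 in³.
Direct shear f_v = P/L_w = 76.2 / 18 = 4.233 kip/in (vertical).
Torsion M = P·e = 76.2 × 12 = 914.4 kip·in.
Critical point at (x, y) = (4, 4.5) from centroid. f_tx = M·y/J = 10.05 kip/in; f_ty = M·x/J = 8.932 kip/in.
Resultant f_max = √[f_tx² + (f_v + f_ty)²] = √[10.05² + (4.233 + 8.932)²] = 16.56 kip/in.
Capacity per unit length: φr_n = 0.75 × 0.6 × 60 × (0.707 × 0.75) = 14.32 kip/in.
16.56 > 14.32 → NOT adequate.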